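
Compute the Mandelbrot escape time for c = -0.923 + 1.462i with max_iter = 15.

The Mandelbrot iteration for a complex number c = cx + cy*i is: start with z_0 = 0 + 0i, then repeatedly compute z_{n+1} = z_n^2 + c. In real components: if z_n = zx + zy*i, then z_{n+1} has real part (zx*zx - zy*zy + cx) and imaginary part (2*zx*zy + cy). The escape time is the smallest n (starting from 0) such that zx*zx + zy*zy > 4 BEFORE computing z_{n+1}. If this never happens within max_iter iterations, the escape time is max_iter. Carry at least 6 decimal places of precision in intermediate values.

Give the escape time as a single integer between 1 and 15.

Answer: 2

Derivation:
z_0 = 0 + 0i, c = -0.9230 + 1.4620i
Iter 1: z = -0.9230 + 1.4620i, |z|^2 = 2.9894
Iter 2: z = -2.2085 + -1.2369i, |z|^2 = 6.4073
Escaped at iteration 2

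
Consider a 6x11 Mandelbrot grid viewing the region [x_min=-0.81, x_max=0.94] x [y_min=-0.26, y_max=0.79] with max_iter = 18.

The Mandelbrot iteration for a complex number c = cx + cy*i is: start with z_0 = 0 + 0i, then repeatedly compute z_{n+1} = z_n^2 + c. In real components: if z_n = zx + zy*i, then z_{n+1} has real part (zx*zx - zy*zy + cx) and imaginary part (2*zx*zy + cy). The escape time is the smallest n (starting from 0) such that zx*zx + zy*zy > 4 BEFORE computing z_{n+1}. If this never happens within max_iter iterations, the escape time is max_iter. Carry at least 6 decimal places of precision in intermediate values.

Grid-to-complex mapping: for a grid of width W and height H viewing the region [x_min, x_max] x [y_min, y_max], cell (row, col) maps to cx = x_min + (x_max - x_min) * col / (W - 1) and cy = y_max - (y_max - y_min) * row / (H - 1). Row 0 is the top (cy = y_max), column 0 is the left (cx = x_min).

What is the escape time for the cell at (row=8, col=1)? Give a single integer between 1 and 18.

z_0 = 0 + 0i, c = -0.4600 + -0.0500i
Iter 1: z = -0.4600 + -0.0500i, |z|^2 = 0.2141
Iter 2: z = -0.2509 + -0.0040i, |z|^2 = 0.0630
Iter 3: z = -0.3971 + -0.0480i, |z|^2 = 0.1600
Iter 4: z = -0.3046 + -0.0119i, |z|^2 = 0.0929
Iter 5: z = -0.3673 + -0.0428i, |z|^2 = 0.1368
Iter 6: z = -0.3269 + -0.0186i, |z|^2 = 0.1072
Iter 7: z = -0.3535 + -0.0378i, |z|^2 = 0.1264
Iter 8: z = -0.3365 + -0.0232i, |z|^2 = 0.1138
Iter 9: z = -0.3473 + -0.0344i, |z|^2 = 0.1218
Iter 10: z = -0.3405 + -0.0261i, |z|^2 = 0.1167
Iter 11: z = -0.3447 + -0.0322i, |z|^2 = 0.1199
Iter 12: z = -0.3422 + -0.0278i, |z|^2 = 0.1179
Iter 13: z = -0.3437 + -0.0310i, |z|^2 = 0.1191
Iter 14: z = -0.3429 + -0.0287i, |z|^2 = 0.1184
Iter 15: z = -0.3433 + -0.0303i, |z|^2 = 0.1188
Iter 16: z = -0.3431 + -0.0292i, |z|^2 = 0.1186
Iter 17: z = -0.3431 + -0.0300i, |z|^2 = 0.1186

Answer: 18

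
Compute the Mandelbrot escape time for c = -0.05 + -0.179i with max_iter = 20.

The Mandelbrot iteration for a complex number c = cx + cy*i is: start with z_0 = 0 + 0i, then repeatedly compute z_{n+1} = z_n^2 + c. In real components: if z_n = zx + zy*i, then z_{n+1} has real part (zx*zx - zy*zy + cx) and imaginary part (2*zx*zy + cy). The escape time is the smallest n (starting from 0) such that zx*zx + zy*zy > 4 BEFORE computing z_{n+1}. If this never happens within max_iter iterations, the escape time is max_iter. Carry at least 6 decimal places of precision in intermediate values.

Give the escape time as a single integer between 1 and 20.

Answer: 20

Derivation:
z_0 = 0 + 0i, c = -0.0500 + -0.1790i
Iter 1: z = -0.0500 + -0.1790i, |z|^2 = 0.0345
Iter 2: z = -0.0795 + -0.1611i, |z|^2 = 0.0323
Iter 3: z = -0.0696 + -0.1534i, |z|^2 = 0.0284
Iter 4: z = -0.0687 + -0.1576i, |z|^2 = 0.0296
Iter 5: z = -0.0701 + -0.1573i, |z|^2 = 0.0297
Iter 6: z = -0.0698 + -0.1569i, |z|^2 = 0.0295
Iter 7: z = -0.0697 + -0.1571i, |z|^2 = 0.0295
Iter 8: z = -0.0698 + -0.1571i, |z|^2 = 0.0295
Iter 9: z = -0.0698 + -0.1571i, |z|^2 = 0.0295
Iter 10: z = -0.0698 + -0.1571i, |z|^2 = 0.0295
Iter 11: z = -0.0698 + -0.1571i, |z|^2 = 0.0295
Iter 12: z = -0.0698 + -0.1571i, |z|^2 = 0.0295
Iter 13: z = -0.0698 + -0.1571i, |z|^2 = 0.0295
Iter 14: z = -0.0698 + -0.1571i, |z|^2 = 0.0295
Iter 15: z = -0.0698 + -0.1571i, |z|^2 = 0.0295
Iter 16: z = -0.0698 + -0.1571i, |z|^2 = 0.0295
Iter 17: z = -0.0698 + -0.1571i, |z|^2 = 0.0295
Iter 18: z = -0.0698 + -0.1571i, |z|^2 = 0.0295
Iter 19: z = -0.0698 + -0.1571i, |z|^2 = 0.0295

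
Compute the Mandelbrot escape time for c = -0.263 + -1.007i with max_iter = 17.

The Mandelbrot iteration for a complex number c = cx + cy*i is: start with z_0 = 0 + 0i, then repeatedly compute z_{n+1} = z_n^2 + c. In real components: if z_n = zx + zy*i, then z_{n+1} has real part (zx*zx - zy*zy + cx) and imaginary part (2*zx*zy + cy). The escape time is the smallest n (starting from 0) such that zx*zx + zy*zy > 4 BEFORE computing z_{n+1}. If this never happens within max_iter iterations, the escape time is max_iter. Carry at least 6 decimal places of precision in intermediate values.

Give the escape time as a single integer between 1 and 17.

Answer: 6

Derivation:
z_0 = 0 + 0i, c = -0.2630 + -1.0070i
Iter 1: z = -0.2630 + -1.0070i, |z|^2 = 1.0832
Iter 2: z = -1.2079 + -0.4773i, |z|^2 = 1.6868
Iter 3: z = 0.9681 + 0.1461i, |z|^2 = 0.9586
Iter 4: z = 0.6530 + -0.7241i, |z|^2 = 0.9507
Iter 5: z = -0.3610 + -1.9527i, |z|^2 = 3.9432
Iter 6: z = -3.9455 + 0.4029i, |z|^2 = 15.7297
Escaped at iteration 6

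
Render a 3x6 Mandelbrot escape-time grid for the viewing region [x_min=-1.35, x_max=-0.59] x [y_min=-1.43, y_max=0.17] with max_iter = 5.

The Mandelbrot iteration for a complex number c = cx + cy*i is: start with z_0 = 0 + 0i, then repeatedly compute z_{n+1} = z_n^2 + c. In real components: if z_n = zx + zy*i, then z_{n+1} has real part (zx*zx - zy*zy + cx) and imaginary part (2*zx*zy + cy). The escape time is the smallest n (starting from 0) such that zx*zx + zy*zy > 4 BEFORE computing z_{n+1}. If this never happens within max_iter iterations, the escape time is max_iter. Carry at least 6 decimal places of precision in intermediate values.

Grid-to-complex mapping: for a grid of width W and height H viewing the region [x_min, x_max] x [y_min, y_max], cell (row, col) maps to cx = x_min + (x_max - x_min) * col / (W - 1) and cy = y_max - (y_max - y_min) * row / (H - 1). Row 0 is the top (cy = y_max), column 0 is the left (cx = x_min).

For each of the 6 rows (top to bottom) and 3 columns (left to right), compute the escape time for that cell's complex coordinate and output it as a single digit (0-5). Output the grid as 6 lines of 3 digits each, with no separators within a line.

(row=0, col=0): c = -1.3500 + 0.1700i → escape time 5
(row=0, col=1): c = -0.9700 + 0.1700i → escape time 5
(row=0, col=2): c = -0.5900 + 0.1700i → escape time 5
(row=1, col=0): c = -1.3500 + -0.1500i → escape time 5
(row=1, col=1): c = -0.9700 + -0.1500i → escape time 5
(row=1, col=2): c = -0.5900 + -0.1500i → escape time 5
(row=2, col=0): c = -1.3500 + -0.4700i → escape time 4
(row=2, col=1): c = -0.9700 + -0.4700i → escape time 5
(row=2, col=2): c = -0.5900 + -0.4700i → escape time 5
(row=3, col=0): c = -1.3500 + -0.7900i → escape time 3
(row=3, col=1): c = -0.9700 + -0.7900i → escape time 3
(row=3, col=2): c = -0.5900 + -0.7900i → escape time 5
(row=4, col=0): c = -1.3500 + -1.1100i → escape time 2
(row=4, col=1): c = -0.9700 + -1.1100i → escape time 3
(row=4, col=2): c = -0.5900 + -1.1100i → escape time 3
(row=5, col=0): c = -1.3500 + -1.4300i → escape time 2
(row=5, col=1): c = -0.9700 + -1.4300i → escape time 2
(row=5, col=2): c = -0.5900 + -1.4300i → escape time 2

Answer: 555
555
455
335
233
222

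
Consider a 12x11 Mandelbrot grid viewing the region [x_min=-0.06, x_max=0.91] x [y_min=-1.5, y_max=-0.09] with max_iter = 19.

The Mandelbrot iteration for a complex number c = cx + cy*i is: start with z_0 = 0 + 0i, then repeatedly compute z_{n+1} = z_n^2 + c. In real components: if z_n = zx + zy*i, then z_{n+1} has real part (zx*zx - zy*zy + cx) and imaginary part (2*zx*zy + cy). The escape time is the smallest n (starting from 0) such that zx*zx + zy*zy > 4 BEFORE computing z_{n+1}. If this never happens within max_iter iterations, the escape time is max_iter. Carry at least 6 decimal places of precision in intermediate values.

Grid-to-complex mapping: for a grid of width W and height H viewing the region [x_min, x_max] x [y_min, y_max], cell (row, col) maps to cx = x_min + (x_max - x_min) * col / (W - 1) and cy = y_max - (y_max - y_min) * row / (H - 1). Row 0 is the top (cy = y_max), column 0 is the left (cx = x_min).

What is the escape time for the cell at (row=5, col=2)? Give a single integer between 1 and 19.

z_0 = 0 + 0i, c = 0.1164 + -0.7950i
Iter 1: z = 0.1164 + -0.7950i, |z|^2 = 0.6456
Iter 2: z = -0.5021 + -0.9800i, |z|^2 = 1.2126
Iter 3: z = -0.5919 + 0.1892i, |z|^2 = 0.3862
Iter 4: z = 0.4310 + -1.0190i, |z|^2 = 1.2240
Iter 5: z = -0.7362 + -1.6733i, |z|^2 = 3.3419
Iter 6: z = -2.1416 + 1.6687i, |z|^2 = 7.3710
Escaped at iteration 6

Answer: 6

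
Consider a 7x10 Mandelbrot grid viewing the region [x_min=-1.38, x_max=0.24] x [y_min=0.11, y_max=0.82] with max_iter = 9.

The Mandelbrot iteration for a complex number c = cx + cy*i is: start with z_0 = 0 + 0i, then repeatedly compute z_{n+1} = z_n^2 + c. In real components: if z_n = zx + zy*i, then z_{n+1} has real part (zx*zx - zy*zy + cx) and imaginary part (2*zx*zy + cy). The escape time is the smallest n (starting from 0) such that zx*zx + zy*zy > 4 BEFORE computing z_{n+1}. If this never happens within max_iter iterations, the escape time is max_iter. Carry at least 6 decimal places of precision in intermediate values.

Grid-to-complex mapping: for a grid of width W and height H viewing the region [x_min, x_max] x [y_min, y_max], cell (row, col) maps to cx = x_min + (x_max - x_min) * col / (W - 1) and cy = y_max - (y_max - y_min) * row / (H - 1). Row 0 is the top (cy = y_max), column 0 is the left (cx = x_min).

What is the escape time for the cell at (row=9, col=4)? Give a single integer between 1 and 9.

Answer: 9

Derivation:
z_0 = 0 + 0i, c = -0.3000 + 0.1100i
Iter 1: z = -0.3000 + 0.1100i, |z|^2 = 0.1021
Iter 2: z = -0.2221 + 0.0440i, |z|^2 = 0.0513
Iter 3: z = -0.2526 + 0.0905i, |z|^2 = 0.0720
Iter 4: z = -0.2444 + 0.0643i, |z|^2 = 0.0639
Iter 5: z = -0.2444 + 0.0786i, |z|^2 = 0.0659
Iter 6: z = -0.2464 + 0.0716i, |z|^2 = 0.0659
Iter 7: z = -0.2444 + 0.0747i, |z|^2 = 0.0653
Iter 8: z = -0.2459 + 0.0735i, |z|^2 = 0.0658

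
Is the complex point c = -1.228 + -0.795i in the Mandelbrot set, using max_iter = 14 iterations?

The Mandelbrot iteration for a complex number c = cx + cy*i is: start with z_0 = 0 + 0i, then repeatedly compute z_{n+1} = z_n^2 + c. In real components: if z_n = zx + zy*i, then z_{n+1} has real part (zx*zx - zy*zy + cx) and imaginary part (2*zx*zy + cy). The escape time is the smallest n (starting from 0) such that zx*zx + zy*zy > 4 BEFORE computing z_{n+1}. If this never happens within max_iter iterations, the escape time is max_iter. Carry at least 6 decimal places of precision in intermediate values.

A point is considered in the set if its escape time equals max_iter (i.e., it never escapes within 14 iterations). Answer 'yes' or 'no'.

z_0 = 0 + 0i, c = -1.2280 + -0.7950i
Iter 1: z = -1.2280 + -0.7950i, |z|^2 = 2.1400
Iter 2: z = -0.3520 + 1.1575i, |z|^2 = 1.4638
Iter 3: z = -2.4439 + -1.6100i, |z|^2 = 8.5648
Escaped at iteration 3

Answer: no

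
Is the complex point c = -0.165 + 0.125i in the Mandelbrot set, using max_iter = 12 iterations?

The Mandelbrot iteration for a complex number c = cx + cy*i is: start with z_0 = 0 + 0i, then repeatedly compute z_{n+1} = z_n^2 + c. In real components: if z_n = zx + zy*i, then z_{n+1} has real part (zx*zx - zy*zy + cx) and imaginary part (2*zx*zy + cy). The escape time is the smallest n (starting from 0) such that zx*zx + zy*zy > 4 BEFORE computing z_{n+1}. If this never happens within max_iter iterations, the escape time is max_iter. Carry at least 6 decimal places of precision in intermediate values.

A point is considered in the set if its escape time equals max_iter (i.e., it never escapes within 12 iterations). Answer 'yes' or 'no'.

z_0 = 0 + 0i, c = -0.1650 + 0.1250i
Iter 1: z = -0.1650 + 0.1250i, |z|^2 = 0.0428
Iter 2: z = -0.1534 + 0.0837i, |z|^2 = 0.0305
Iter 3: z = -0.1485 + 0.0993i, |z|^2 = 0.0319
Iter 4: z = -0.1528 + 0.0955i, |z|^2 = 0.0325
Iter 5: z = -0.1508 + 0.0958i, |z|^2 = 0.0319
Iter 6: z = -0.1514 + 0.0961i, |z|^2 = 0.0322
Iter 7: z = -0.1513 + 0.0959i, |z|^2 = 0.0321
Iter 8: z = -0.1513 + 0.0960i, |z|^2 = 0.0321
Iter 9: z = -0.1513 + 0.0960i, |z|^2 = 0.0321
Iter 10: z = -0.1513 + 0.0960i, |z|^2 = 0.0321
Iter 11: z = -0.1513 + 0.0960i, |z|^2 = 0.0321
Did not escape in 12 iterations → in set

Answer: yes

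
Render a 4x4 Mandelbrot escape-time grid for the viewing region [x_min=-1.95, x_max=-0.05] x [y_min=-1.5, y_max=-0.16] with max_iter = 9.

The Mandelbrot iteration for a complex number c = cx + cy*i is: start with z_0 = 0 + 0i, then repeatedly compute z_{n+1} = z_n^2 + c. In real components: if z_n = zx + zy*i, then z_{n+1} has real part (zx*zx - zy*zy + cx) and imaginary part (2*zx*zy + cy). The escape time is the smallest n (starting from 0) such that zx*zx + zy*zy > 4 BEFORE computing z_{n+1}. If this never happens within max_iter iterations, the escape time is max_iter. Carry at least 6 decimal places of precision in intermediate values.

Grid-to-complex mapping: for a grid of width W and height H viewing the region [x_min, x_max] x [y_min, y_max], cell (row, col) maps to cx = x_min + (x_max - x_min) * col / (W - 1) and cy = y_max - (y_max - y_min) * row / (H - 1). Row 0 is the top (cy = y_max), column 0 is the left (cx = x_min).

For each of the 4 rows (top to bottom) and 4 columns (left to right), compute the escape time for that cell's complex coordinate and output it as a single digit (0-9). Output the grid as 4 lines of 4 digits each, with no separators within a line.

Answer: 4999
1369
1336
1222

Derivation:
(row=0, col=0): c = -1.9500 + -0.1600i → escape time 4
(row=0, col=1): c = -1.3167 + -0.1600i → escape time 9
(row=0, col=2): c = -0.6833 + -0.1600i → escape time 9
(row=0, col=3): c = -0.0500 + -0.1600i → escape time 9
(row=1, col=0): c = -1.9500 + -0.6067i → escape time 1
(row=1, col=1): c = -1.3167 + -0.6067i → escape time 3
(row=1, col=2): c = -0.6833 + -0.6067i → escape time 6
(row=1, col=3): c = -0.0500 + -0.6067i → escape time 9
(row=2, col=0): c = -1.9500 + -1.0533i → escape time 1
(row=2, col=1): c = -1.3167 + -1.0533i → escape time 3
(row=2, col=2): c = -0.6833 + -1.0533i → escape time 3
(row=2, col=3): c = -0.0500 + -1.0533i → escape time 6
(row=3, col=0): c = -1.9500 + -1.5000i → escape time 1
(row=3, col=1): c = -1.3167 + -1.5000i → escape time 2
(row=3, col=2): c = -0.6833 + -1.5000i → escape time 2
(row=3, col=3): c = -0.0500 + -1.5000i → escape time 2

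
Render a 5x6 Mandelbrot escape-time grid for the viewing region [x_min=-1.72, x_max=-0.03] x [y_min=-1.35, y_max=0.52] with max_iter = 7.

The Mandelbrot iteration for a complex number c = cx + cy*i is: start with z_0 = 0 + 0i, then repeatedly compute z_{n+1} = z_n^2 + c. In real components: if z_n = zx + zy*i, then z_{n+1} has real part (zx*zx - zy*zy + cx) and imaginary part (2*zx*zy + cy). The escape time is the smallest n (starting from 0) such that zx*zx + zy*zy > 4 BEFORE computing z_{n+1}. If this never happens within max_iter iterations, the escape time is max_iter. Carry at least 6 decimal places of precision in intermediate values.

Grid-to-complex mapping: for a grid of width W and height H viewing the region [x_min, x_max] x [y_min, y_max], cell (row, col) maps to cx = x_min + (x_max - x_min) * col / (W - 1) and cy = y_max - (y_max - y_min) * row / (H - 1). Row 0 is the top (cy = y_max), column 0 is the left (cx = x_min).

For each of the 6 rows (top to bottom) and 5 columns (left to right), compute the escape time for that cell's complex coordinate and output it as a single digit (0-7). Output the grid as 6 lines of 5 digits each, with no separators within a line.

(row=0, col=0): c = -1.7200 + 0.5200i → escape time 3
(row=0, col=1): c = -1.2975 + 0.5200i → escape time 4
(row=0, col=2): c = -0.8750 + 0.5200i → escape time 5
(row=0, col=3): c = -0.4525 + 0.5200i → escape time 7
(row=0, col=4): c = -0.0300 + 0.5200i → escape time 7
(row=1, col=0): c = -1.7200 + 0.1460i → escape time 4
(row=1, col=1): c = -1.2975 + 0.1460i → escape time 7
(row=1, col=2): c = -0.8750 + 0.1460i → escape time 7
(row=1, col=3): c = -0.4525 + 0.1460i → escape time 7
(row=1, col=4): c = -0.0300 + 0.1460i → escape time 7
(row=2, col=0): c = -1.7200 + -0.2280i → escape time 4
(row=2, col=1): c = -1.2975 + -0.2280i → escape time 7
(row=2, col=2): c = -0.8750 + -0.2280i → escape time 7
(row=2, col=3): c = -0.4525 + -0.2280i → escape time 7
(row=2, col=4): c = -0.0300 + -0.2280i → escape time 7
(row=3, col=0): c = -1.7200 + -0.6020i → escape time 3
(row=3, col=1): c = -1.2975 + -0.6020i → escape time 3
(row=3, col=2): c = -0.8750 + -0.6020i → escape time 5
(row=3, col=3): c = -0.4525 + -0.6020i → escape time 7
(row=3, col=4): c = -0.0300 + -0.6020i → escape time 7
(row=4, col=0): c = -1.7200 + -0.9760i → escape time 2
(row=4, col=1): c = -1.2975 + -0.9760i → escape time 3
(row=4, col=2): c = -0.8750 + -0.9760i → escape time 3
(row=4, col=3): c = -0.4525 + -0.9760i → escape time 4
(row=4, col=4): c = -0.0300 + -0.9760i → escape time 7
(row=5, col=0): c = -1.7200 + -1.3500i → escape time 1
(row=5, col=1): c = -1.2975 + -1.3500i → escape time 2
(row=5, col=2): c = -0.8750 + -1.3500i → escape time 2
(row=5, col=3): c = -0.4525 + -1.3500i → escape time 2
(row=5, col=4): c = -0.0300 + -1.3500i → escape time 2

Answer: 34577
47777
47777
33577
23347
12222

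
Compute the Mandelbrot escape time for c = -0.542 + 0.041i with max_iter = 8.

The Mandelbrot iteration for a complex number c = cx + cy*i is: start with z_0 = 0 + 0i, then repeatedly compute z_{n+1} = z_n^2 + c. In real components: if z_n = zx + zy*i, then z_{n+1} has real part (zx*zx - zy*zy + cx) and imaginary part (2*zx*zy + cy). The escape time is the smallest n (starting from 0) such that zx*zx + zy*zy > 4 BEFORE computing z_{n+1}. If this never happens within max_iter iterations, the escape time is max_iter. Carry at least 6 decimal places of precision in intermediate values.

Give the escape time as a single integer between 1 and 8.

Answer: 8

Derivation:
z_0 = 0 + 0i, c = -0.5420 + 0.0410i
Iter 1: z = -0.5420 + 0.0410i, |z|^2 = 0.2954
Iter 2: z = -0.2499 + -0.0034i, |z|^2 = 0.0625
Iter 3: z = -0.4796 + 0.0427i, |z|^2 = 0.2318
Iter 4: z = -0.3139 + 0.0000i, |z|^2 = 0.0985
Iter 5: z = -0.4435 + 0.0410i, |z|^2 = 0.1984
Iter 6: z = -0.3470 + 0.0046i, |z|^2 = 0.1204
Iter 7: z = -0.4216 + 0.0378i, |z|^2 = 0.1792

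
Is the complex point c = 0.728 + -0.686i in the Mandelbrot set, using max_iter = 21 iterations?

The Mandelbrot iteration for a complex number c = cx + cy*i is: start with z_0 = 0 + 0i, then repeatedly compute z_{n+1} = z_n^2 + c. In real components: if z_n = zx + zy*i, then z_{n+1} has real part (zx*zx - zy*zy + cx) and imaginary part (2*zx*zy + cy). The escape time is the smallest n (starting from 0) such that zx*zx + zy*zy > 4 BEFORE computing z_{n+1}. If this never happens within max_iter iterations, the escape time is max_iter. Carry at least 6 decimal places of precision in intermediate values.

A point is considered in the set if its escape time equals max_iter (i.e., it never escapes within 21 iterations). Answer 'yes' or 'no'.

Answer: no

Derivation:
z_0 = 0 + 0i, c = 0.7280 + -0.6860i
Iter 1: z = 0.7280 + -0.6860i, |z|^2 = 1.0006
Iter 2: z = 0.7874 + -1.6848i, |z|^2 = 3.4586
Iter 3: z = -1.4906 + -3.3392i, |z|^2 = 13.3723
Escaped at iteration 3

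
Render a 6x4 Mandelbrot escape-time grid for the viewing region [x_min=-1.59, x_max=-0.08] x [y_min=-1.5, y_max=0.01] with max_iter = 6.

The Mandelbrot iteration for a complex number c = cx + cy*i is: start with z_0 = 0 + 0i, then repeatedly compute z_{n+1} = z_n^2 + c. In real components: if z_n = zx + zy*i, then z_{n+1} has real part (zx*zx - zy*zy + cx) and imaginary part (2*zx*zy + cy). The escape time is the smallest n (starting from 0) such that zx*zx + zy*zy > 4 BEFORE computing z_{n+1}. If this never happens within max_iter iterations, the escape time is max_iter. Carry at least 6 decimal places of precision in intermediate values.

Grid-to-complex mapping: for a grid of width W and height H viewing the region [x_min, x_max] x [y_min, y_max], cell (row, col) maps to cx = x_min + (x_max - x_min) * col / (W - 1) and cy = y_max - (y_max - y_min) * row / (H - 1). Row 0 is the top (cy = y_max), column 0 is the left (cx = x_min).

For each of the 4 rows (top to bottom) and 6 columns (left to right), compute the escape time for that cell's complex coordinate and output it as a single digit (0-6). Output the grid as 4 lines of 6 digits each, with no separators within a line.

Answer: 666666
345666
233456
122222

Derivation:
(row=0, col=0): c = -1.5900 + 0.0100i → escape time 6
(row=0, col=1): c = -1.2880 + 0.0100i → escape time 6
(row=0, col=2): c = -0.9860 + 0.0100i → escape time 6
(row=0, col=3): c = -0.6840 + 0.0100i → escape time 6
(row=0, col=4): c = -0.3820 + 0.0100i → escape time 6
(row=0, col=5): c = -0.0800 + 0.0100i → escape time 6
(row=1, col=0): c = -1.5900 + -0.4933i → escape time 3
(row=1, col=1): c = -1.2880 + -0.4933i → escape time 4
(row=1, col=2): c = -0.9860 + -0.4933i → escape time 5
(row=1, col=3): c = -0.6840 + -0.4933i → escape time 6
(row=1, col=4): c = -0.3820 + -0.4933i → escape time 6
(row=1, col=5): c = -0.0800 + -0.4933i → escape time 6
(row=2, col=0): c = -1.5900 + -0.9967i → escape time 2
(row=2, col=1): c = -1.2880 + -0.9967i → escape time 3
(row=2, col=2): c = -0.9860 + -0.9967i → escape time 3
(row=2, col=3): c = -0.6840 + -0.9967i → escape time 4
(row=2, col=4): c = -0.3820 + -0.9967i → escape time 5
(row=2, col=5): c = -0.0800 + -0.9967i → escape time 6
(row=3, col=0): c = -1.5900 + -1.5000i → escape time 1
(row=3, col=1): c = -1.2880 + -1.5000i → escape time 2
(row=3, col=2): c = -0.9860 + -1.5000i → escape time 2
(row=3, col=3): c = -0.6840 + -1.5000i → escape time 2
(row=3, col=4): c = -0.3820 + -1.5000i → escape time 2
(row=3, col=5): c = -0.0800 + -1.5000i → escape time 2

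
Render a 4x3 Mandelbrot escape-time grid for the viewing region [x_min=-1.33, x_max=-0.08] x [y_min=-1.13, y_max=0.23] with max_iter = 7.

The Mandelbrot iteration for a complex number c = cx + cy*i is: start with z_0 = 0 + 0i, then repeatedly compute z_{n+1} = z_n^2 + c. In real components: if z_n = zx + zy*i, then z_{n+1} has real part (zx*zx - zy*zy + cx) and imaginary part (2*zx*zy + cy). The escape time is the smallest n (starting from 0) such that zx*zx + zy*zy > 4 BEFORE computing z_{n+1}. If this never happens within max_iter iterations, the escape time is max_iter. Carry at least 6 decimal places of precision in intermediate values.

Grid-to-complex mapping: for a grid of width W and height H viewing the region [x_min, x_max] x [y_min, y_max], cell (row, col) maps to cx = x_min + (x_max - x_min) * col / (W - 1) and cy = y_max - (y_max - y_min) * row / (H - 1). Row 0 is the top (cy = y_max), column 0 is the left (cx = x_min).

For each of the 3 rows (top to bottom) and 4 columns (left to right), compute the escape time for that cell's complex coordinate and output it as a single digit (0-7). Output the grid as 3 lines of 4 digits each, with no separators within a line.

(row=0, col=0): c = -1.3300 + 0.2300i → escape time 7
(row=0, col=1): c = -0.9133 + 0.2300i → escape time 7
(row=0, col=2): c = -0.4967 + 0.2300i → escape time 7
(row=0, col=3): c = -0.0800 + 0.2300i → escape time 7
(row=1, col=0): c = -1.3300 + -0.4500i → escape time 4
(row=1, col=1): c = -0.9133 + -0.4500i → escape time 6
(row=1, col=2): c = -0.4967 + -0.4500i → escape time 7
(row=1, col=3): c = -0.0800 + -0.4500i → escape time 7
(row=2, col=0): c = -1.3300 + -1.1300i → escape time 2
(row=2, col=1): c = -0.9133 + -1.1300i → escape time 3
(row=2, col=2): c = -0.4967 + -1.1300i → escape time 3
(row=2, col=3): c = -0.0800 + -1.1300i → escape time 5

Answer: 7777
4677
2335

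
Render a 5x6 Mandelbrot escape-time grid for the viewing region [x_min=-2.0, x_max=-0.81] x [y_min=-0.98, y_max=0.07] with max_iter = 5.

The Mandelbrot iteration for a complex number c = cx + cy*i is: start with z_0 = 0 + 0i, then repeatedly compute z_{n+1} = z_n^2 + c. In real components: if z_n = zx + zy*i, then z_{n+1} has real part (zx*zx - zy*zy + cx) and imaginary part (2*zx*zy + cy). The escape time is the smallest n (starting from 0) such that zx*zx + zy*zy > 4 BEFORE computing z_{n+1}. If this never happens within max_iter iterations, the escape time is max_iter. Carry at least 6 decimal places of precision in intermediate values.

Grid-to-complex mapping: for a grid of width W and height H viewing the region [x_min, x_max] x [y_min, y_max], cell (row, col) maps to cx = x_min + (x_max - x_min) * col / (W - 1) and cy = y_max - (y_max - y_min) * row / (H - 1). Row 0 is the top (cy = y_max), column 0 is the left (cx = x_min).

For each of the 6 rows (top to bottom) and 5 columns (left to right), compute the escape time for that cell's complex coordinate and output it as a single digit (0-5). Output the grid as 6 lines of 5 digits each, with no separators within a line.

(row=0, col=0): c = -2.0000 + 0.0700i → escape time 1
(row=0, col=1): c = -1.7025 + 0.0700i → escape time 5
(row=0, col=2): c = -1.4050 + 0.0700i → escape time 5
(row=0, col=3): c = -1.1075 + 0.0700i → escape time 5
(row=0, col=4): c = -0.8100 + 0.0700i → escape time 5
(row=1, col=0): c = -2.0000 + -0.1400i → escape time 1
(row=1, col=1): c = -1.7025 + -0.1400i → escape time 4
(row=1, col=2): c = -1.4050 + -0.1400i → escape time 5
(row=1, col=3): c = -1.1075 + -0.1400i → escape time 5
(row=1, col=4): c = -0.8100 + -0.1400i → escape time 5
(row=2, col=0): c = -2.0000 + -0.3500i → escape time 1
(row=2, col=1): c = -1.7025 + -0.3500i → escape time 4
(row=2, col=2): c = -1.4050 + -0.3500i → escape time 5
(row=2, col=3): c = -1.1075 + -0.3500i → escape time 5
(row=2, col=4): c = -0.8100 + -0.3500i → escape time 5
(row=3, col=0): c = -2.0000 + -0.5600i → escape time 1
(row=3, col=1): c = -1.7025 + -0.5600i → escape time 3
(row=3, col=2): c = -1.4050 + -0.5600i → escape time 3
(row=3, col=3): c = -1.1075 + -0.5600i → escape time 4
(row=3, col=4): c = -0.8100 + -0.5600i → escape time 5
(row=4, col=0): c = -2.0000 + -0.7700i → escape time 1
(row=4, col=1): c = -1.7025 + -0.7700i → escape time 3
(row=4, col=2): c = -1.4050 + -0.7700i → escape time 3
(row=4, col=3): c = -1.1075 + -0.7700i → escape time 3
(row=4, col=4): c = -0.8100 + -0.7700i → escape time 4
(row=5, col=0): c = -2.0000 + -0.9800i → escape time 1
(row=5, col=1): c = -1.7025 + -0.9800i → escape time 2
(row=5, col=2): c = -1.4050 + -0.9800i → escape time 3
(row=5, col=3): c = -1.1075 + -0.9800i → escape time 3
(row=5, col=4): c = -0.8100 + -0.9800i → escape time 3

Answer: 15555
14555
14555
13345
13334
12333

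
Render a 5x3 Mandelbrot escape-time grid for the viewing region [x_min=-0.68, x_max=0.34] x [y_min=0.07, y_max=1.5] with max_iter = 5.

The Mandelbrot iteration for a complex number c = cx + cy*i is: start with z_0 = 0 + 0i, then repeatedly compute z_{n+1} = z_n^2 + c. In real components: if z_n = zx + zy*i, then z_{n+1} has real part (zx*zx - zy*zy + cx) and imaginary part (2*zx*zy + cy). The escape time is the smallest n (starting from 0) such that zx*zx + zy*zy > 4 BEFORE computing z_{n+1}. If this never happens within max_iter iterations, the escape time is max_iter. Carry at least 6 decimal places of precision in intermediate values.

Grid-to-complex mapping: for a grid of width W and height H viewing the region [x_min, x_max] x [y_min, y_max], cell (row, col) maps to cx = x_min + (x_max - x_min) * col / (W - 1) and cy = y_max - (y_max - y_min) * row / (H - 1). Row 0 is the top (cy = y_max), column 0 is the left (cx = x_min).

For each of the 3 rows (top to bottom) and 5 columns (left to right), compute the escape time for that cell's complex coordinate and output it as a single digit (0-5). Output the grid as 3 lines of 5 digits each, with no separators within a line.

(row=0, col=0): c = -0.6800 + 1.5000i → escape time 2
(row=0, col=1): c = -0.4250 + 1.5000i → escape time 2
(row=0, col=2): c = -0.1700 + 1.5000i → escape time 2
(row=0, col=3): c = 0.0850 + 1.5000i → escape time 2
(row=0, col=4): c = 0.3400 + 1.5000i → escape time 2
(row=1, col=0): c = -0.6800 + 0.7850i → escape time 4
(row=1, col=1): c = -0.4250 + 0.7850i → escape time 5
(row=1, col=2): c = -0.1700 + 0.7850i → escape time 5
(row=1, col=3): c = 0.0850 + 0.7850i → escape time 5
(row=1, col=4): c = 0.3400 + 0.7850i → escape time 4
(row=2, col=0): c = -0.6800 + 0.0700i → escape time 5
(row=2, col=1): c = -0.4250 + 0.0700i → escape time 5
(row=2, col=2): c = -0.1700 + 0.0700i → escape time 5
(row=2, col=3): c = 0.0850 + 0.0700i → escape time 5
(row=2, col=4): c = 0.3400 + 0.0700i → escape time 5

Answer: 22222
45554
55555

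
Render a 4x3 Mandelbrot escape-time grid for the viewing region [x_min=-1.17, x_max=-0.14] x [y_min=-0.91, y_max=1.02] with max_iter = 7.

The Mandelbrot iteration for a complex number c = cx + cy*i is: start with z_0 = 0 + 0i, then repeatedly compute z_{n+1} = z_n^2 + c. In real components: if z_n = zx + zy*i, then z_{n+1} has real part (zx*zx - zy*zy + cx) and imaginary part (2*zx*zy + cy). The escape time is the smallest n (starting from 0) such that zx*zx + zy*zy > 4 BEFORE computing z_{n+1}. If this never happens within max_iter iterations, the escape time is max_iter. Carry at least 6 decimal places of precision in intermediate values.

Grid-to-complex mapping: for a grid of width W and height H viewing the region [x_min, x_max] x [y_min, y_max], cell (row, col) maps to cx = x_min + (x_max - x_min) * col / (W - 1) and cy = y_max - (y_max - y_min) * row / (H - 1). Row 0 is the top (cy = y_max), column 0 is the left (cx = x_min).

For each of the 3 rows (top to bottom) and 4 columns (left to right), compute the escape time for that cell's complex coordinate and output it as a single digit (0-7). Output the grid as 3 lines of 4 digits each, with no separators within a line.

Answer: 3347
7777
3347

Derivation:
(row=0, col=0): c = -1.1700 + 1.0200i → escape time 3
(row=0, col=1): c = -0.8267 + 1.0200i → escape time 3
(row=0, col=2): c = -0.4833 + 1.0200i → escape time 4
(row=0, col=3): c = -0.1400 + 1.0200i → escape time 7
(row=1, col=0): c = -1.1700 + 0.0550i → escape time 7
(row=1, col=1): c = -0.8267 + 0.0550i → escape time 7
(row=1, col=2): c = -0.4833 + 0.0550i → escape time 7
(row=1, col=3): c = -0.1400 + 0.0550i → escape time 7
(row=2, col=0): c = -1.1700 + -0.9100i → escape time 3
(row=2, col=1): c = -0.8267 + -0.9100i → escape time 3
(row=2, col=2): c = -0.4833 + -0.9100i → escape time 4
(row=2, col=3): c = -0.1400 + -0.9100i → escape time 7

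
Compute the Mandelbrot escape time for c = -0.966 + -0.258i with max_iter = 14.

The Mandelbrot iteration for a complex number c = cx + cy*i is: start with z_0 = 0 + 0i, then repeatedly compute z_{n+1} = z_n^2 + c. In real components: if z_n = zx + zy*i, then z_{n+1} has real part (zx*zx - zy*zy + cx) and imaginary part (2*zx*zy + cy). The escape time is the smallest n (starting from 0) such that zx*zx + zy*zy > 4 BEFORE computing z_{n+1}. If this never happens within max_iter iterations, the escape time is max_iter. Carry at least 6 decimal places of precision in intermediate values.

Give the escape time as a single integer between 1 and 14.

z_0 = 0 + 0i, c = -0.9660 + -0.2580i
Iter 1: z = -0.9660 + -0.2580i, |z|^2 = 0.9997
Iter 2: z = -0.0994 + 0.2405i, |z|^2 = 0.0677
Iter 3: z = -1.0139 + -0.3058i, |z|^2 = 1.1216
Iter 4: z = -0.0314 + 0.3621i, |z|^2 = 0.1321
Iter 5: z = -1.0962 + -0.2808i, |z|^2 = 1.2804
Iter 6: z = 0.1567 + 0.3576i, |z|^2 = 0.1524
Iter 7: z = -1.0693 + -0.1459i, |z|^2 = 1.1647
Iter 8: z = 0.1561 + 0.0541i, |z|^2 = 0.0273
Iter 9: z = -0.9446 + -0.2411i, |z|^2 = 0.9503
Iter 10: z = -0.1319 + 0.1975i, |z|^2 = 0.0564
Iter 11: z = -0.9876 + -0.3101i, |z|^2 = 1.0715
Iter 12: z = -0.0868 + 0.3545i, |z|^2 = 0.1332
Iter 13: z = -1.0842 + -0.3196i, |z|^2 = 1.2775

Answer: 14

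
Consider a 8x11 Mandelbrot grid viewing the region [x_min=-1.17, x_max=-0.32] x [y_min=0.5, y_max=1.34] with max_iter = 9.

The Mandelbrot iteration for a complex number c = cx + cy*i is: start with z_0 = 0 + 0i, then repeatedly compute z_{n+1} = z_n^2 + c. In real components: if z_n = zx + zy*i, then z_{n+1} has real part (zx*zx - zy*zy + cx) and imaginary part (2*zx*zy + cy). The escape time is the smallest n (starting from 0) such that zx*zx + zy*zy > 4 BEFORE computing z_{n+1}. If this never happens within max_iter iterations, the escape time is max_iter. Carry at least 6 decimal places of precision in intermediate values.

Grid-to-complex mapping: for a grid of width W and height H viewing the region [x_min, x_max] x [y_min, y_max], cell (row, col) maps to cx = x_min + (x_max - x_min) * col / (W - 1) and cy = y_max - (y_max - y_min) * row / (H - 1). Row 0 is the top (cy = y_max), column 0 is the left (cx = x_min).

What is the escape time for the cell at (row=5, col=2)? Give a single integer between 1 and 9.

z_0 = 0 + 0i, c = -0.9271 + 0.9200i
Iter 1: z = -0.9271 + 0.9200i, |z|^2 = 1.7060
Iter 2: z = -0.9139 + -0.7859i, |z|^2 = 1.4530
Iter 3: z = -0.7095 + 2.3566i, |z|^2 = 6.0571
Escaped at iteration 3

Answer: 3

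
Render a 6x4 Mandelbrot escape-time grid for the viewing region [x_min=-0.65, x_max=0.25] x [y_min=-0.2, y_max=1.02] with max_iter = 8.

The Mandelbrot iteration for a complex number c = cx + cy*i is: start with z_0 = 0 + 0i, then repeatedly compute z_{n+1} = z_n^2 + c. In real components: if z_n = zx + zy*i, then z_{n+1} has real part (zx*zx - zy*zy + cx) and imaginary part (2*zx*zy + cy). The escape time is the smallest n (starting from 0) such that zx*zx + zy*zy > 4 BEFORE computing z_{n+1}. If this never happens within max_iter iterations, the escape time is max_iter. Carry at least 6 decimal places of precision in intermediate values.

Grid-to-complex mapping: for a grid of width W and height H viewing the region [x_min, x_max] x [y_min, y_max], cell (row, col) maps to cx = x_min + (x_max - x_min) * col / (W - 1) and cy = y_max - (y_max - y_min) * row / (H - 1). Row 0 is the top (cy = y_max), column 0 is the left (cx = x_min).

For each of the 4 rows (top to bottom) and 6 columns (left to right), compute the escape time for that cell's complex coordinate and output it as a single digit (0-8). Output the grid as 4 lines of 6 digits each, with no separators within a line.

Answer: 445844
788888
888888
888888

Derivation:
(row=0, col=0): c = -0.6500 + 1.0200i → escape time 4
(row=0, col=1): c = -0.4700 + 1.0200i → escape time 4
(row=0, col=2): c = -0.2900 + 1.0200i → escape time 5
(row=0, col=3): c = -0.1100 + 1.0200i → escape time 8
(row=0, col=4): c = 0.0700 + 1.0200i → escape time 4
(row=0, col=5): c = 0.2500 + 1.0200i → escape time 4
(row=1, col=0): c = -0.6500 + 0.6133i → escape time 7
(row=1, col=1): c = -0.4700 + 0.6133i → escape time 8
(row=1, col=2): c = -0.2900 + 0.6133i → escape time 8
(row=1, col=3): c = -0.1100 + 0.6133i → escape time 8
(row=1, col=4): c = 0.0700 + 0.6133i → escape time 8
(row=1, col=5): c = 0.2500 + 0.6133i → escape time 8
(row=2, col=0): c = -0.6500 + 0.2067i → escape time 8
(row=2, col=1): c = -0.4700 + 0.2067i → escape time 8
(row=2, col=2): c = -0.2900 + 0.2067i → escape time 8
(row=2, col=3): c = -0.1100 + 0.2067i → escape time 8
(row=2, col=4): c = 0.0700 + 0.2067i → escape time 8
(row=2, col=5): c = 0.2500 + 0.2067i → escape time 8
(row=3, col=0): c = -0.6500 + -0.2000i → escape time 8
(row=3, col=1): c = -0.4700 + -0.2000i → escape time 8
(row=3, col=2): c = -0.2900 + -0.2000i → escape time 8
(row=3, col=3): c = -0.1100 + -0.2000i → escape time 8
(row=3, col=4): c = 0.0700 + -0.2000i → escape time 8
(row=3, col=5): c = 0.2500 + -0.2000i → escape time 8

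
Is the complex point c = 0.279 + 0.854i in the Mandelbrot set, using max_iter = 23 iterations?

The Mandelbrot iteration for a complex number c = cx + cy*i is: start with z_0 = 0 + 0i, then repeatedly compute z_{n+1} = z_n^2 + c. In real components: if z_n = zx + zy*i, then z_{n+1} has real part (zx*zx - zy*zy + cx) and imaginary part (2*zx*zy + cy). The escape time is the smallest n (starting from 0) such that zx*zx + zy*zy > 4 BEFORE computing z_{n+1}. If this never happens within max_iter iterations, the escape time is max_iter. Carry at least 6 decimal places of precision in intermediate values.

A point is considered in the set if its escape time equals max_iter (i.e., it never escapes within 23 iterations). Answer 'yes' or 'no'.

z_0 = 0 + 0i, c = 0.2790 + 0.8540i
Iter 1: z = 0.2790 + 0.8540i, |z|^2 = 0.8072
Iter 2: z = -0.3725 + 1.3305i, |z|^2 = 1.9091
Iter 3: z = -1.3526 + -0.1372i, |z|^2 = 1.8483
Iter 4: z = 2.0896 + 1.2251i, |z|^2 = 5.8675
Escaped at iteration 4

Answer: no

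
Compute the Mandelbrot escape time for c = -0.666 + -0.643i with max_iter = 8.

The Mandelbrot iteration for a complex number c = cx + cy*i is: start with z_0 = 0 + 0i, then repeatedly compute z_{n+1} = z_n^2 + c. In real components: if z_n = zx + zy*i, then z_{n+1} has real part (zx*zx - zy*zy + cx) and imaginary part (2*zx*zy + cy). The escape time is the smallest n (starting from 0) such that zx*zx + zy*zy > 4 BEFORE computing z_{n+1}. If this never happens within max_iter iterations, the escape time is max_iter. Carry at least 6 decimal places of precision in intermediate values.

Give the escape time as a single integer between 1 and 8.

z_0 = 0 + 0i, c = -0.6660 + -0.6430i
Iter 1: z = -0.6660 + -0.6430i, |z|^2 = 0.8570
Iter 2: z = -0.6359 + 0.2135i, |z|^2 = 0.4499
Iter 3: z = -0.3072 + -0.9145i, |z|^2 = 0.9307
Iter 4: z = -1.4079 + -0.0811i, |z|^2 = 1.9888
Iter 5: z = 1.3097 + -0.4146i, |z|^2 = 1.8871
Iter 6: z = 0.8773 + -1.7290i, |z|^2 = 3.7591
Iter 7: z = -2.8857 + -3.6768i, |z|^2 = 21.8459
Escaped at iteration 7

Answer: 7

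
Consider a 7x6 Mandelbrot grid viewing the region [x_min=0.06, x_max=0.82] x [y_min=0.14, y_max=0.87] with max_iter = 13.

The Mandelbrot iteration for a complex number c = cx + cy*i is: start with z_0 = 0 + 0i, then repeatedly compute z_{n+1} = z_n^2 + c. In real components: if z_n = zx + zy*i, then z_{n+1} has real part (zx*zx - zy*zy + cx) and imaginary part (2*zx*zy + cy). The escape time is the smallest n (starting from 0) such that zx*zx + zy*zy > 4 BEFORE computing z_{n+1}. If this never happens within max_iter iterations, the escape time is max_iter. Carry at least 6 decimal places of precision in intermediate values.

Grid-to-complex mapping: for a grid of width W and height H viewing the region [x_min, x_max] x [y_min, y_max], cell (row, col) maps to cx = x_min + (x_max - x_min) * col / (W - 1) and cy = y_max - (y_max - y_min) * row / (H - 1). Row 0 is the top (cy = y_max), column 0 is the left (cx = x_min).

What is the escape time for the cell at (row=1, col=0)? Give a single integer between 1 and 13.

z_0 = 0 + 0i, c = 0.0600 + 0.7240i
Iter 1: z = 0.0600 + 0.7240i, |z|^2 = 0.5278
Iter 2: z = -0.4606 + 0.8109i, |z|^2 = 0.8697
Iter 3: z = -0.3854 + -0.0229i, |z|^2 = 0.1491
Iter 4: z = 0.2080 + 0.7417i, |z|^2 = 0.5934
Iter 5: z = -0.4468 + 1.0325i, |z|^2 = 1.2658
Iter 6: z = -0.8065 + -0.1987i, |z|^2 = 0.6899
Iter 7: z = 0.6709 + 1.0446i, |z|^2 = 1.5413
Iter 8: z = -0.5810 + 2.1257i, |z|^2 = 4.8561
Escaped at iteration 8

Answer: 8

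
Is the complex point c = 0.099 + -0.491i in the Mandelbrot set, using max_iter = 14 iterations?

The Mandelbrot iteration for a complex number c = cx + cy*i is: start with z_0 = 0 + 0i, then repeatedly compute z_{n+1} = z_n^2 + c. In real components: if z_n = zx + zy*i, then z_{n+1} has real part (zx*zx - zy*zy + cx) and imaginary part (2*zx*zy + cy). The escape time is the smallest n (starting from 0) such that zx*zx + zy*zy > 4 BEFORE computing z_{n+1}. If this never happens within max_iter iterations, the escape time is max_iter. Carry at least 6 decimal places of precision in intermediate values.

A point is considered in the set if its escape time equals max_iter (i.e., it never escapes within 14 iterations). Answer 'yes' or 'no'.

Answer: yes

Derivation:
z_0 = 0 + 0i, c = 0.0990 + -0.4910i
Iter 1: z = 0.0990 + -0.4910i, |z|^2 = 0.2509
Iter 2: z = -0.1323 + -0.5882i, |z|^2 = 0.3635
Iter 3: z = -0.2295 + -0.3354i, |z|^2 = 0.1652
Iter 4: z = 0.0392 + -0.3371i, |z|^2 = 0.1151
Iter 5: z = -0.0131 + -0.5174i, |z|^2 = 0.2679
Iter 6: z = -0.1686 + -0.4775i, |z|^2 = 0.2564
Iter 7: z = -0.1006 + -0.3300i, |z|^2 = 0.1190
Iter 8: z = 0.0002 + -0.4246i, |z|^2 = 0.1803
Iter 9: z = -0.0813 + -0.4912i, |z|^2 = 0.2478
Iter 10: z = -0.1356 + -0.4111i, |z|^2 = 0.1874
Iter 11: z = -0.0516 + -0.3795i, |z|^2 = 0.1467
Iter 12: z = -0.0423 + -0.4518i, |z|^2 = 0.2059
Iter 13: z = -0.1033 + -0.4527i, |z|^2 = 0.2157
Did not escape in 14 iterations → in set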